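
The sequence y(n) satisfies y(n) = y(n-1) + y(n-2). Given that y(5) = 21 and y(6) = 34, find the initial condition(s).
Work backwards using y(k) = y(k+2) - y(k+1):
y(4) = y(6) - y(5) = 34 - 21 = 13
y(3) = y(5) - y(4) = 21 - 13 = 8
y(2) = y(4) - y(3) = 13 - 8 = 5
y(1) = y(3) - y(2) = 8 - 5 = 3
y(0) = y(2) - y(1) = 5 - 3 = 2

y(0) = 2, y(1) = 3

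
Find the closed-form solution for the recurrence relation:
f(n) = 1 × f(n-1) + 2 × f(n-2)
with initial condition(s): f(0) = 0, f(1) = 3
Recurrence: f(n) = 1 × f(n-1) + 2 × f(n-2), initial: f(0) = 0, f(1) = 3.
Characteristic equation: r² - 1r - 2 = 0, which factors as (r - 2)(r + 1) = 0, so r = 2, -1. General solution f(n) = A·2ⁿ + B·(-1)ⁿ. From f(0) = 0: A + B = 0. From f(1) = 3: 2A - 1B = 3. Solving gives A = 1, B = -1.

f(n) = 2ⁿ - (-1)ⁿ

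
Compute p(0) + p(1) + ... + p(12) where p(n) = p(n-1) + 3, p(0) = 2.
Computing the sequence terms: 2, 5, 8, 11, 14, 17, 20, 23, 26, 29, 32, 35, 38
Adding these values together:

260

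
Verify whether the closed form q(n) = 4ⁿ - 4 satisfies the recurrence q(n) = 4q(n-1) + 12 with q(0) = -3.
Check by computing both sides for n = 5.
From the recurrence with q(0) = -3:
  q(0) = -3, q(1) = 0, q(2) = 12, q(3) = 60, q(4) = 252, q(5) = 1020
  so the recurrence gives q(5) = 1020.
From the proposed closed form q(n) = 4ⁿ - 4:
  q(5) = 1020.
Both sides give 1020 at n = 5, and the initial condition(s) match, so the closed form is consistent.

Yes, the closed form is correct.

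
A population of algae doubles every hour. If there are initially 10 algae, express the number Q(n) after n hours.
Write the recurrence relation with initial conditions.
Each hour multiplies the count by 2, so the count after n hours depends only on the count after n-1 hours: Q(n) = 2 × Q(n-1). The starting count gives Q(0) = 10.
Unrolling n times gives the closed form Q(n) = 10 × 2ⁿ.

Q(n) = 2 × Q(n-1), Q(0) = 10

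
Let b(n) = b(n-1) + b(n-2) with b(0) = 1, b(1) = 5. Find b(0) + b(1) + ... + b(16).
Computing the sequence terms: 1, 5, 6, 11, 17, 28, 45, 73, 118, 191, 309, 500, 809, 1309, 2118, 3427, 5545
Adding these values together:

14512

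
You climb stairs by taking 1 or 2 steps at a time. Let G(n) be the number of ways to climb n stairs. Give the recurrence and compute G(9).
Condition on the size of the last step (1 to 2): before it there were n-1, …, n-2 stairs climbed, and these cases are disjoint, so G(n) = G(n-1) + G(n-2) (Fibonacci-type sequence).
Initial conditions by direct count (compositions of i into parts ≤ 2): G(1) = 1; G(2) = 2.
Iterating the recurrence: G(3) = 3, G(4) = 5, G(5) = 8, G(6) = 13, G(7) = 21, G(8) = 34, G(9) = 55.

G(n) = G(n-1) + G(n-2), G(1) = 1, G(2) = 2; G(9) = 55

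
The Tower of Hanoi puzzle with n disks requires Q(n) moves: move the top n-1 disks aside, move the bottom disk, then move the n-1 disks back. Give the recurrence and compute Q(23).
Moving n disks = move the top n-1 disks aside (Q(n-1) moves) + move the largest disk (1 move) + move the n-1 disks back on top (Q(n-1) moves), so Q(n) = 2Q(n-1) + 1, with Q(1) = 1 (a single disk takes one move).
First terms: 1, 3, 7, 15, 31, 63, … — each is one less than a power of 2. Indeed Q(n) + 1 = 2(Q(n-1) + 1) with Q(1) + 1 = 2, so Q(n) + 1 = 2ⁿ and Q(n) = 2ⁿ - 1.
Hence Q(23) = 2^23 - 1 = 8388608 - 1 = 8388607.

Q(n) = 2Q(n-1) + 1, Q(1) = 1; Q(23) = 8388607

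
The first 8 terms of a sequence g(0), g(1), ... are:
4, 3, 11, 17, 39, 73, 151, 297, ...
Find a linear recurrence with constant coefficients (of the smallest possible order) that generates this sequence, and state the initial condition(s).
Look for the lowest-order linear relation among consecutive terms.
Observation: g(n) - 1·g(n-1) - (2)·g(n-2) = 0 holds for the shown terms, and no order-1 relation g(n) = α·g(n-1) + β fits.
Check at n=3: 1·11 + (2)·3 = 17. ✓

g(n) = g(n-1) + 2g(n-2), g(0) = 4, g(1) = 3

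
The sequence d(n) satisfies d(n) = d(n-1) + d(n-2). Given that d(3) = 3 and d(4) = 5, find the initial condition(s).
Work backwards using d(k) = d(k+2) - d(k+1):
d(2) = d(4) - d(3) = 5 - 3 = 2
d(1) = d(3) - d(2) = 3 - 2 = 1
d(0) = d(2) - d(1) = 2 - 1 = 1

d(0) = 1, d(1) = 1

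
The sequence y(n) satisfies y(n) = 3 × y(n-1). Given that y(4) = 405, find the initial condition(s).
In general y(n) = 3ⁿ · y(0). At n = 4: y(0) = y(4) / 3^4 = 405 / 81 = 5.

y(0) = 5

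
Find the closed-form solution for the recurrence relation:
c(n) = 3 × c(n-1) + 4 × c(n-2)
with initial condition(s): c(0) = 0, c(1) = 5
Recurrence: c(n) = 3 × c(n-1) + 4 × c(n-2), initial: c(0) = 0, c(1) = 5.
Characteristic equation: r² - 3r - 4 = 0, which factors as (r - 4)(r + 1) = 0, so r = 4, -1. General solution c(n) = A·4ⁿ + B·(-1)ⁿ. From c(0) = 0: A + B = 0. From c(1) = 5: 4A - 1B = 5. Solving gives A = 1, B = -1.

c(n) = 4ⁿ - (-1)ⁿ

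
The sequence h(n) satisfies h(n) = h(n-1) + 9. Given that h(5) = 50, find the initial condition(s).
h(5) = h(0) + 5·9, so h(0) = 50 - 45 = 5.

h(0) = 5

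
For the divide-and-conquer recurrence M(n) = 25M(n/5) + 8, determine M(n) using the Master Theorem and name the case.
Master Theorem template: M(n) = a·M(n/b) + f(n).
Here: a=25, b=5, f(n)=8
Compute log_b(a) = log_5(25) = 2.
f(n) = 8 = O(n^(2-ε)) with ε = 2. Case 1: M(n) = Θ(n^log_b(a)) = Θ(n^2).

Case 1: M(n) = Θ(n^2)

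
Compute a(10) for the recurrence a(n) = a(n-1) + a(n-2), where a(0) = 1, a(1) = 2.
Computing the sequence terms:
1, 2, 3, 5, 8, 13, 21, 34, 55, 89, 144

144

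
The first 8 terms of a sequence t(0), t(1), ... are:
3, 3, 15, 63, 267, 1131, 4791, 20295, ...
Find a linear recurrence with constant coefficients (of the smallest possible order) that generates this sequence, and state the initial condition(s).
Look for the lowest-order linear relation among consecutive terms.
Observation: t(n) - 4·t(n-1) - (1)·t(n-2) = 0 holds for the shown terms, and no order-1 relation t(n) = α·t(n-1) + β fits.
Check at n=3: 4·15 + (1)·3 = 63. ✓

t(n) = 4t(n-1) + t(n-2), t(0) = 3, t(1) = 3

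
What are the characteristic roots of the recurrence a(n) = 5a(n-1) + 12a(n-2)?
Substitute a(n) = rⁿ and divide through by rⁿ⁻²: r² - 5r - 12 = 0
Discriminant: 5² + 4·12 = 73, not a perfect square, so by the quadratic formula r = (5 ± √73)/2.
General solution: a(n) = A·r₁ⁿ + B·r₂ⁿ where r₁,r₂ = (5 ± √73)/2

Characteristic: r² - 5r - 12 = 0, Roots: r = (5 ± √73)/2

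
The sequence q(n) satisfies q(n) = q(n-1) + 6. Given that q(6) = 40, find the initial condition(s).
q(6) = q(0) + 6·6, so q(0) = 40 - 36 = 4.

q(0) = 4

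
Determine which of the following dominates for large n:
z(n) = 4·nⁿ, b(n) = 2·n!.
Comparing growth rates:
Growth-rate hierarchy: log n ≺ any polynomial ≺ any exponential cⁿ (c>1) ≺ n! ≺ nⁿ.
super-exponential nⁿ dominates factorial asymptotically.

z(n) grows faster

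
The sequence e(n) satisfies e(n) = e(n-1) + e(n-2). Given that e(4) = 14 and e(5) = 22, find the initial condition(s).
Work backwards using e(k) = e(k+2) - e(k+1):
e(3) = e(5) - e(4) = 22 - 14 = 8
e(2) = e(4) - e(3) = 14 - 8 = 6
e(1) = e(3) - e(2) = 8 - 6 = 2
e(0) = e(2) - e(1) = 6 - 2 = 4

e(0) = 4, e(1) = 2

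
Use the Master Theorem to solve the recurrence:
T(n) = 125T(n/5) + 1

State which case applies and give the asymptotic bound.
Master Theorem template: T(n) = a·T(n/b) + f(n).
Here: a=125, b=5, f(n)=1
Compute log_b(a) = log_5(125) = 3.
f(n) = 1 = O(n^(3-ε)) with ε = 3. Case 1: T(n) = Θ(n^log_b(a)) = Θ(n^3).

Case 1: T(n) = Θ(n^3)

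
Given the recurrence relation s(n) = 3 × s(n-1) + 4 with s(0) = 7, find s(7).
Computing step by step:
s(0) = 7
s(1) = 3 × 7 + 4 = 25
s(2) = 3 × 25 + 4 = 79
s(3) = 3 × 79 + 4 = 241
s(4) = 3 × 241 + 4 = 727
s(5) = 3 × 727 + 4 = 2185
s(6) = 3 × 2185 + 4 = 6559
s(7) = 3 × 6559 + 4 = 19681

19681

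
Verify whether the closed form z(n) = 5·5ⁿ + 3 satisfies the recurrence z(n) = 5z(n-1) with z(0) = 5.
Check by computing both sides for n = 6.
From the recurrence with z(0) = 5:
  z(0) = 5, z(1) = 25, z(2) = 125, z(3) = 625, z(4) = 3125, z(5) = 15625, z(6) = 78125
  so the recurrence gives z(6) = 78125.
From the proposed closed form z(n) = 5·5ⁿ + 3:
  z(6) = 78128.
The recurrence gives 78125 but the closed form gives 78128, so the closed form does not satisfy the recurrence.

No, the closed form is incorrect.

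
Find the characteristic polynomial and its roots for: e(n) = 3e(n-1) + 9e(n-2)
Substitute e(n) = rⁿ and divide through by rⁿ⁻²: r² - 3r - 9 = 0
Discriminant: 3² + 4·9 = 45, not a perfect square, so by the quadratic formula r = (3 ± √45)/2.
General solution: e(n) = A·r₁ⁿ + B·r₂ⁿ where r₁,r₂ = (3 ± √45)/2

Characteristic: r² - 3r - 9 = 0, Roots: r = (3 ± √45)/2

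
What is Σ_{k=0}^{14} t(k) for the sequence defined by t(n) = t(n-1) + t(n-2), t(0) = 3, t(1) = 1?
Computing the sequence terms: 3, 1, 4, 5, 9, 14, 23, 37, 60, 97, 157, 254, 411, 665, 1076
Adding these values together:

2816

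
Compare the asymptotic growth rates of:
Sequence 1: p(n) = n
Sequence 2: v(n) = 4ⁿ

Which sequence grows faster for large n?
Comparing growth rates:
Growth-rate hierarchy: log n ≺ any polynomial ≺ any exponential cⁿ (c>1) ≺ n! ≺ nⁿ.
exponential base 4 dominates polynomial degree 1 asymptotically.

v(n) grows faster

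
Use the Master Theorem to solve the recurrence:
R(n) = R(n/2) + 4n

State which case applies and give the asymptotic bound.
Master Theorem template: R(n) = a·R(n/b) + f(n).
Here: a=1, b=2, f(n)=4n
Compute log_b(a) = log_2(1) = 0.
f(n) = 4n = Ω(n^(0+ε)) with ε = 1, and the regularity condition holds (a·f(n/b) = (a/b^1)·f(n) with a/b^1 = 2^-1 < 1). Case 3: R(n) = Θ(f(n)) = Θ(n).

Case 3: R(n) = Θ(n)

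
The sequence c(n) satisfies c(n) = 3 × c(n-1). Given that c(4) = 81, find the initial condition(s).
In general c(n) = 3ⁿ · c(0). At n = 4: c(0) = c(4) / 3^4 = 81 / 81 = 1.

c(0) = 1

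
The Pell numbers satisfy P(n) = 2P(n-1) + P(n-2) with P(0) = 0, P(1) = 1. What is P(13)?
Computing the sequence terms:
0, 1, 2, 5, 12, 29, 70, 169, 408, 985, 2378, 5741, 13860, 33461

33461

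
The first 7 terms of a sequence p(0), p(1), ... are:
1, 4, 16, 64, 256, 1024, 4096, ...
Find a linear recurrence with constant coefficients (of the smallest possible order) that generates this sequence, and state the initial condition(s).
Look for the lowest-order linear relation among consecutive terms.
Observation: each term is 4× the previous.
Check at n=2: 4·4 = 16. ✓

p(n) = 4 × p(n-1), p(0) = 1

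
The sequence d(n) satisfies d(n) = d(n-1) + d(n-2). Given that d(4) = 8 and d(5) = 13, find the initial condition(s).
Work backwards using d(k) = d(k+2) - d(k+1):
d(3) = d(5) - d(4) = 13 - 8 = 5
d(2) = d(4) - d(3) = 8 - 5 = 3
d(1) = d(3) - d(2) = 5 - 3 = 2
d(0) = d(2) - d(1) = 3 - 2 = 1

d(0) = 1, d(1) = 2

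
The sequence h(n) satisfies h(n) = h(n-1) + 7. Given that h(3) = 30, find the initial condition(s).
h(3) = h(0) + 3·7, so h(0) = 30 - 21 = 9.

h(0) = 9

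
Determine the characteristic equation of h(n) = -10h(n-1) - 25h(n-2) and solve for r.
Substitute h(n) = rⁿ and divide through by rⁿ⁻²: r² + 10r + 25 = 0
Factor: (r + 5)² = 0, so r = -5 (double root).
General solution: h(n) = (A + Bn)·(-5)ⁿ

Characteristic: r² + 10r + 25 = 0, Roots: r = -5 (double root)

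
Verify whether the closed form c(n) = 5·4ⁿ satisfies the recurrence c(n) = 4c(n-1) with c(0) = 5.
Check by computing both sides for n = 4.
From the recurrence with c(0) = 5:
  c(0) = 5, c(1) = 20, c(2) = 80, c(3) = 320, c(4) = 1280
  so the recurrence gives c(4) = 1280.
From the proposed closed form c(n) = 5·4ⁿ:
  c(4) = 1280.
Both sides give 1280 at n = 4, and the initial condition(s) match, so the closed form is consistent.

Yes, the closed form is correct.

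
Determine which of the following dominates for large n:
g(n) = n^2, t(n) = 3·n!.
Comparing growth rates:
Growth-rate hierarchy: log n ≺ any polynomial ≺ any exponential cⁿ (c>1) ≺ n! ≺ nⁿ.
factorial dominates polynomial degree 2 asymptotically.

t(n) grows faster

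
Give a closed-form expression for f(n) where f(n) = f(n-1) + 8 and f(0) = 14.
Recurrence: f(n) = f(n-1) + 8, initial: f(0) = 14.
Each step adds 8, so f(n) = f(0) + 8n = 8n + 14.

f(n) = 8n + 14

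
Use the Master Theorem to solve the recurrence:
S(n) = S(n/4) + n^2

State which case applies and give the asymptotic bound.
Master Theorem template: S(n) = a·S(n/b) + f(n).
Here: a=1, b=4, f(n)=n^2
Compute log_b(a) = log_4(1) = 0.
f(n) = n^2 = Ω(n^(0+ε)) with ε = 2, and the regularity condition holds (a·f(n/b) = (a/b^2)·f(n) with a/b^2 = 4^-2 < 1). Case 3: S(n) = Θ(f(n)) = Θ(n^2).

Case 3: S(n) = Θ(n^2)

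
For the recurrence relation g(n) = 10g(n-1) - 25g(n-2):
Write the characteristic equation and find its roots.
Substitute g(n) = rⁿ and divide through by rⁿ⁻²: r² - 10r + 25 = 0
Factor: (r - 5)² = 0, so r = 5 (double root).
General solution: g(n) = (A + Bn)·5ⁿ

Characteristic: r² - 10r + 25 = 0, Roots: r = 5 (double root)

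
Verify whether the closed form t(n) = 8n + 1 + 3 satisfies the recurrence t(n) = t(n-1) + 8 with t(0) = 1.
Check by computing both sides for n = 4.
From the recurrence with t(0) = 1:
  t(0) = 1, t(1) = 9, t(2) = 17, t(3) = 25, t(4) = 33
  so the recurrence gives t(4) = 33.
From the proposed closed form t(n) = 8n + 1 + 3:
  t(4) = 36.
The recurrence gives 33 but the closed form gives 36, so the closed form does not satisfy the recurrence.

No, the closed form is incorrect.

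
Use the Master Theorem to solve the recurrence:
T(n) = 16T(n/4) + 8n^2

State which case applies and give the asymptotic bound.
Master Theorem template: T(n) = a·T(n/b) + f(n).
Here: a=16, b=4, f(n)=8n^2
Compute log_b(a) = log_4(16) = 2.
f(n) = 8n^2 = Θ(n^2). Case 2: T(n) = Θ(n^2 log n).

Case 2: T(n) = Θ(n^2 log n)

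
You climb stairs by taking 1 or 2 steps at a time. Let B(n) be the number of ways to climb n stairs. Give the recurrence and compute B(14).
Condition on the size of the last step (1 to 2): before it there were n-1, …, n-2 stairs climbed, and these cases are disjoint, so B(n) = B(n-1) + B(n-2) (Fibonacci-type sequence).
Initial conditions by direct count (compositions of i into parts ≤ 2): B(1) = 1; B(2) = 2.
Iterating the recurrence: B(3) = 3, B(4) = 5, B(5) = 8, B(6) = 13, B(7) = 21, B(8) = 34, B(9) = 55, B(10) = 89, B(11) = 144, B(12) = 233, B(13) = 377, B(14) = 610.

B(n) = B(n-1) + B(n-2), B(1) = 1, B(2) = 2; B(14) = 610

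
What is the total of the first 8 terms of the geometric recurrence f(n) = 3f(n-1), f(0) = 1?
Computing the sequence terms: 1, 3, 9, 27, 81, 243, 729, 2187
Adding these values together:

3280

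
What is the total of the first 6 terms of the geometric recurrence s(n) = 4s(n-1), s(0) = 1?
Computing the sequence terms: 1, 4, 16, 64, 256, 1024
Adding these values together:

1365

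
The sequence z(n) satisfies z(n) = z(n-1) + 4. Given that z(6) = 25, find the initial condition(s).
z(6) = z(0) + 6·4, so z(0) = 25 - 24 = 1.

z(0) = 1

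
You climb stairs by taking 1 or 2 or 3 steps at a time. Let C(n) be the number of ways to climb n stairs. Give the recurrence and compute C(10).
Condition on the size of the last step (1 to 3): before it there were n-1, …, n-3 stairs climbed, and these cases are disjoint, so C(n) = C(n-1) + C(n-2) + C(n-3) (order-3 linear recurrence).
Initial conditions by direct count (compositions of i into parts ≤ 3): C(1) = 1; C(2) = 2; C(3) = 4.
Iterating the recurrence: C(4) = 7, C(5) = 13, C(6) = 24, C(7) = 44, C(8) = 81, C(9) = 149, C(10) = 274.

C(n) = C(n-1) + C(n-2) + C(n-3), C(1) = 1, C(2) = 2, C(3) = 4; C(10) = 274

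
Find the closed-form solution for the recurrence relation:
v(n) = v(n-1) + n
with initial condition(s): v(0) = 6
Recurrence: v(n) = v(n-1) + n, initial: v(0) = 6.
Telescoping: v(n) = v(0) + Σᵢ₌₁ⁿ i = 6 + n(n+1)/2.

v(n) = n(n+1)/2 + 6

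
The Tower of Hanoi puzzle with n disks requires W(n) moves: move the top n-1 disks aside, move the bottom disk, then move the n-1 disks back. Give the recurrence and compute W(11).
Moving n disks = move the top n-1 disks aside (W(n-1) moves) + move the largest disk (1 move) + move the n-1 disks back on top (W(n-1) moves), so W(n) = 2W(n-1) + 1, with W(1) = 1 (a single disk takes one move).
First terms: 1, 3, 7, 15, 31, 63, … — each is one less than a power of 2. Indeed W(n) + 1 = 2(W(n-1) + 1) with W(1) + 1 = 2, so W(n) + 1 = 2ⁿ and W(n) = 2ⁿ - 1.
Hence W(11) = 2^11 - 1 = 2048 - 1 = 2047.

W(n) = 2W(n-1) + 1, W(1) = 1; W(11) = 2047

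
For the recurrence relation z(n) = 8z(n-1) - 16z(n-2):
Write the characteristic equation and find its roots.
Substitute z(n) = rⁿ and divide through by rⁿ⁻²: r² - 8r + 16 = 0
Factor: (r - 4)² = 0, so r = 4 (double root).
General solution: z(n) = (A + Bn)·4ⁿ

Characteristic: r² - 8r + 16 = 0, Roots: r = 4 (double root)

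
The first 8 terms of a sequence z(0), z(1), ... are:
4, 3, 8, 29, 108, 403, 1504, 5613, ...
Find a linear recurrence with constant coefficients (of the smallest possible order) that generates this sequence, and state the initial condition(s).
Look for the lowest-order linear relation among consecutive terms.
Observation: z(n) - 4·z(n-1) - (-1)·z(n-2) = 0 holds for the shown terms, and no order-1 relation z(n) = α·z(n-1) + β fits.
Check at n=3: 4·8 + (-1)·3 = 29. ✓

z(n) = 4z(n-1) - z(n-2), z(0) = 4, z(1) = 3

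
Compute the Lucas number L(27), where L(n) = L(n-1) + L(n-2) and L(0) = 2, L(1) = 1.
Computing the sequence terms:
2, 1, 3, 4, 7, 11, 18, 29, 47, 76, 123, 199, 322, 521, 843, 1364, 2207, 3571, 5778, 9349, 15127, 24476, 39603, 64079, 103682, 167761, 271443, 439204

439204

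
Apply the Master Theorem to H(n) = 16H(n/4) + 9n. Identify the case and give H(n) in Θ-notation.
Master Theorem template: H(n) = a·H(n/b) + f(n).
Here: a=16, b=4, f(n)=9n
Compute log_b(a) = log_4(16) = 2.
f(n) = 9n = O(n^(2-ε)) with ε = 1. Case 1: H(n) = Θ(n^log_b(a)) = Θ(n^2).

Case 1: H(n) = Θ(n^2)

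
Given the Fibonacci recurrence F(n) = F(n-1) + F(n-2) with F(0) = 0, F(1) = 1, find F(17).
Computing the sequence terms:
0, 1, 1, 2, 3, 5, 8, 13, 21, 34, 55, 89, 144, 233, 377, 610, 987, 1597

1597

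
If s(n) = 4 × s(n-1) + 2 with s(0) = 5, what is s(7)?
Computing step by step:
s(0) = 5
s(1) = 4 × 5 + 2 = 22
s(2) = 4 × 22 + 2 = 90
s(3) = 4 × 90 + 2 = 362
s(4) = 4 × 362 + 2 = 1450
s(5) = 4 × 1450 + 2 = 5802
s(6) = 4 × 5802 + 2 = 23210
s(7) = 4 × 23210 + 2 = 92842

92842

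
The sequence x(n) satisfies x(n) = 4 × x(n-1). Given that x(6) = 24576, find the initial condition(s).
In general x(n) = 4ⁿ · x(0). At n = 6: x(0) = x(6) / 4^6 = 24576 / 4096 = 6.

x(0) = 6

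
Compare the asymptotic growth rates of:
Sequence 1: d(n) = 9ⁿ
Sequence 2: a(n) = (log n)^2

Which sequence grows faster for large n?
Comparing growth rates:
Growth-rate hierarchy: log n ≺ any polynomial ≺ any exponential cⁿ (c>1) ≺ n! ≺ nⁿ.
exponential base 9 dominates polylogarithmic (log n)^2 asymptotically.

d(n) grows faster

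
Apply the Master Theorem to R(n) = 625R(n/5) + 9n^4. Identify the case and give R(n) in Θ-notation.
Master Theorem template: R(n) = a·R(n/b) + f(n).
Here: a=625, b=5, f(n)=9n^4
Compute log_b(a) = log_5(625) = 4.
f(n) = 9n^4 = Θ(n^4). Case 2: R(n) = Θ(n^4 log n).

Case 2: R(n) = Θ(n^4 log n)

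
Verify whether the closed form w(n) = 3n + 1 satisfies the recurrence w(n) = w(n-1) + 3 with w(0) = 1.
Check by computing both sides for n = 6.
From the recurrence with w(0) = 1:
  w(0) = 1, w(1) = 4, w(2) = 7, w(3) = 10, w(4) = 13, w(5) = 16, w(6) = 19
  so the recurrence gives w(6) = 19.
From the proposed closed form w(n) = 3n + 1:
  w(6) = 19.
Both sides give 19 at n = 6, and the initial condition(s) match, so the closed form is consistent.

Yes, the closed form is correct.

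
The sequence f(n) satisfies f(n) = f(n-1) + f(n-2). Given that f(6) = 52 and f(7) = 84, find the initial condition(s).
Work backwards using f(k) = f(k+2) - f(k+1):
f(5) = f(7) - f(6) = 84 - 52 = 32
f(4) = f(6) - f(5) = 52 - 32 = 20
f(3) = f(5) - f(4) = 32 - 20 = 12
f(2) = f(4) - f(3) = 20 - 12 = 8
f(1) = f(3) - f(2) = 12 - 8 = 4
f(0) = f(2) - f(1) = 8 - 4 = 4

f(0) = 4, f(1) = 4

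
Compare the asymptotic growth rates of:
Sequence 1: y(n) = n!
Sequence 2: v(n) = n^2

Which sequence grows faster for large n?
Comparing growth rates:
Growth-rate hierarchy: log n ≺ any polynomial ≺ any exponential cⁿ (c>1) ≺ n! ≺ nⁿ.
factorial dominates polynomial degree 2 asymptotically.

y(n) grows faster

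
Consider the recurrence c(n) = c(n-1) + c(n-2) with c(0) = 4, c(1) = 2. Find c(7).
Computing the sequence terms:
4, 2, 6, 8, 14, 22, 36, 58

58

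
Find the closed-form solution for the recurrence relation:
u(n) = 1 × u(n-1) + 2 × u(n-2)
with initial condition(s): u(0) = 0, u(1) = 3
Recurrence: u(n) = 1 × u(n-1) + 2 × u(n-2), initial: u(0) = 0, u(1) = 3.
Characteristic equation: r² - 1r - 2 = 0, which factors as (r - 2)(r + 1) = 0, so r = 2, -1. General solution u(n) = A·2ⁿ + B·(-1)ⁿ. From u(0) = 0: A + B = 0. From u(1) = 3: 2A - 1B = 3. Solving gives A = 1, B = -1.

u(n) = 2ⁿ - (-1)ⁿ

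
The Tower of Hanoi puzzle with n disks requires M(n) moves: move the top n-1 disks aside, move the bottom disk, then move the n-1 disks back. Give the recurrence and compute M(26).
Moving n disks = move the top n-1 disks aside (M(n-1) moves) + move the largest disk (1 move) + move the n-1 disks back on top (M(n-1) moves), so M(n) = 2M(n-1) + 1, with M(1) = 1 (a single disk takes one move).
First terms: 1, 3, 7, 15, 31, 63, … — each is one less than a power of 2. Indeed M(n) + 1 = 2(M(n-1) + 1) with M(1) + 1 = 2, so M(n) + 1 = 2ⁿ and M(n) = 2ⁿ - 1.
Hence M(26) = 2^26 - 1 = 67108864 - 1 = 67108863.

M(n) = 2M(n-1) + 1, M(1) = 1; M(26) = 67108863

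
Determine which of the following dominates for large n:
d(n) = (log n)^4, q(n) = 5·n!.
Comparing growth rates:
Growth-rate hierarchy: log n ≺ any polynomial ≺ any exponential cⁿ (c>1) ≺ n! ≺ nⁿ.
factorial dominates polylogarithmic (log n)^4 asymptotically.

q(n) grows faster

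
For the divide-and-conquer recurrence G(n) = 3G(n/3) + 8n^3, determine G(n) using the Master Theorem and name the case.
Master Theorem template: G(n) = a·G(n/b) + f(n).
Here: a=3, b=3, f(n)=8n^3
Compute log_b(a) = log_3(3) = 1.
f(n) = 8n^3 = Ω(n^(1+ε)) with ε = 2, and the regularity condition holds (a·f(n/b) = (a/b^3)·f(n) with a/b^3 = 3^-2 < 1). Case 3: G(n) = Θ(f(n)) = Θ(n^3).

Case 3: G(n) = Θ(n^3)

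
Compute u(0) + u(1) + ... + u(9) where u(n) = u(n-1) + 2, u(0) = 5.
Computing the sequence terms: 5, 7, 9, 11, 13, 15, 17, 19, 21, 23
Adding these values together:

140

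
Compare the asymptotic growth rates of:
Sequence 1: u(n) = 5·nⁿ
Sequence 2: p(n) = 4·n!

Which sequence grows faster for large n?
Comparing growth rates:
Growth-rate hierarchy: log n ≺ any polynomial ≺ any exponential cⁿ (c>1) ≺ n! ≺ nⁿ.
super-exponential nⁿ dominates factorial asymptotically.

u(n) grows faster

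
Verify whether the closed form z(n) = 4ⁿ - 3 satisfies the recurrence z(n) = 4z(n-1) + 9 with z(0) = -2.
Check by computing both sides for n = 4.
From the recurrence with z(0) = -2:
  z(0) = -2, z(1) = 1, z(2) = 13, z(3) = 61, z(4) = 253
  so the recurrence gives z(4) = 253.
From the proposed closed form z(n) = 4ⁿ - 3:
  z(4) = 253.
Both sides give 253 at n = 4, and the initial condition(s) match, so the closed form is consistent.

Yes, the closed form is correct.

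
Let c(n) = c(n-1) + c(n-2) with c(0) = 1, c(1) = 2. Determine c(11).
Computing the sequence terms:
1, 2, 3, 5, 8, 13, 21, 34, 55, 89, 144, 233

233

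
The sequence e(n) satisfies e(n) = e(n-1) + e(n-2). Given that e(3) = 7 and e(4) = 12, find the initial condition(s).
Work backwards using e(k) = e(k+2) - e(k+1):
e(2) = e(4) - e(3) = 12 - 7 = 5
e(1) = e(3) - e(2) = 7 - 5 = 2
e(0) = e(2) - e(1) = 5 - 2 = 3

e(0) = 3, e(1) = 2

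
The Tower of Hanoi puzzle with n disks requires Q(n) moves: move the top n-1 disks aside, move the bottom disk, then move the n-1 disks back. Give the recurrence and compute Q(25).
Moving n disks = move the top n-1 disks aside (Q(n-1) moves) + move the largest disk (1 move) + move the n-1 disks back on top (Q(n-1) moves), so Q(n) = 2Q(n-1) + 1, with Q(1) = 1 (a single disk takes one move).
First terms: 1, 3, 7, 15, 31, 63, … — each is one less than a power of 2. Indeed Q(n) + 1 = 2(Q(n-1) + 1) with Q(1) + 1 = 2, so Q(n) + 1 = 2ⁿ and Q(n) = 2ⁿ - 1.
Hence Q(25) = 2^25 - 1 = 33554432 - 1 = 33554431.

Q(n) = 2Q(n-1) + 1, Q(1) = 1; Q(25) = 33554431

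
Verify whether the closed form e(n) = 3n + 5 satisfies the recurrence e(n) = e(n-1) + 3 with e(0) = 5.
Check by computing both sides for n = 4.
From the recurrence with e(0) = 5:
  e(0) = 5, e(1) = 8, e(2) = 11, e(3) = 14, e(4) = 17
  so the recurrence gives e(4) = 17.
From the proposed closed form e(n) = 3n + 5:
  e(4) = 17.
Both sides give 17 at n = 4, and the initial condition(s) match, so the closed form is consistent.

Yes, the closed form is correct.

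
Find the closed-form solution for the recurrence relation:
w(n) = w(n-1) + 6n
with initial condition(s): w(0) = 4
Recurrence: w(n) = w(n-1) + 6n, initial: w(0) = 4.
Telescoping: w(n) = w(0) + 6·Σᵢ₌₁ⁿ i = 4 + 6·n(n+1)/2.

w(n) = 6·n(n+1)/2 + 4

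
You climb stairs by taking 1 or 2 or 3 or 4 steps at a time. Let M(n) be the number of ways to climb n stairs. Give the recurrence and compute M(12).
Condition on the size of the last step (1 to 4): before it there were n-1, …, n-4 stairs climbed, and these cases are disjoint, so M(n) = M(n-1) + M(n-2) + M(n-3) + M(n-4) (order-4 linear recurrence).
Initial conditions by direct count (compositions of i into parts ≤ 4): M(1) = 1; M(2) = 2; M(3) = 4; M(4) = 8.
Iterating the recurrence: M(5) = 15, M(6) = 29, M(7) = 56, M(8) = 108, M(9) = 208, M(10) = 401, M(11) = 773, M(12) = 1490.

M(n) = M(n-1) + M(n-2) + M(n-3) + M(n-4), M(1) = 1, M(2) = 2, M(3) = 4, M(4) = 8; M(12) = 1490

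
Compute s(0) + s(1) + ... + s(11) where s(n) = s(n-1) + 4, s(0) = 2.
Computing the sequence terms: 2, 6, 10, 14, 18, 22, 26, 30, 34, 38, 42, 46
Adding these values together:

288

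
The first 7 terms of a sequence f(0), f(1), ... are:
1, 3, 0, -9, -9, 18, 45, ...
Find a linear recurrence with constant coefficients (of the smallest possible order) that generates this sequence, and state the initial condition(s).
Look for the lowest-order linear relation among consecutive terms.
Observation: f(n) - 1·f(n-1) - (-3)·f(n-2) = 0 holds for the shown terms, and no order-1 relation f(n) = α·f(n-1) + β fits.
Check at n=3: 1·0 + (-3)·3 = -9. ✓

f(n) = f(n-1) - 3f(n-2), f(0) = 1, f(1) = 3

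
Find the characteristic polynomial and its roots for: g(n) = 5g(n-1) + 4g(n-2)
Substitute g(n) = rⁿ and divide through by rⁿ⁻²: r² - 5r - 4 = 0
Discriminant: 5² + 4·4 = 41, not a perfect square, so by the quadratic formula r = (5 ± √41)/2.
General solution: g(n) = A·r₁ⁿ + B·r₂ⁿ where r₁,r₂ = (5 ± √41)/2

Characteristic: r² - 5r - 4 = 0, Roots: r = (5 ± √41)/2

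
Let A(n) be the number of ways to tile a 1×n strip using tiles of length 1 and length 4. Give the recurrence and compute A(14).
Condition on the last tile: it has length 1 (leaving a 1×(n-1) strip) or length 4 (leaving a 1×(n-4) strip), so A(n) = A(n-1) + A(n-4) (order-4 linear recurrence).
For 0 ≤ i < 4 only unit tiles fit, so A(i) = 1.
Iterating the recurrence: A(4) = 2, A(5) = 3, A(6) = 4, A(7) = 5, A(8) = 7, A(9) = 10, A(10) = 14, A(11) = 19, A(12) = 26, A(13) = 36, A(14) = 50.

A(n) = A(n-1) + A(n-4), with A(i) = 1 for 0 ≤ i < 4; A(14) = 50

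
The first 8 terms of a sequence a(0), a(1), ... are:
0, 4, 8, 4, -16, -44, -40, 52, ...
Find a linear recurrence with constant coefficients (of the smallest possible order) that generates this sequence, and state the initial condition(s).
Look for the lowest-order linear relation among consecutive terms.
Observation: a(n) - 2·a(n-1) - (-3)·a(n-2) = 0 holds for the shown terms, and no order-1 relation a(n) = α·a(n-1) + β fits.
Check at n=3: 2·8 + (-3)·4 = 4. ✓

a(n) = 2a(n-1) - 3a(n-2), a(0) = 0, a(1) = 4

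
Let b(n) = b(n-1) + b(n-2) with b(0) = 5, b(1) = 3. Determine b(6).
Computing the sequence terms:
5, 3, 8, 11, 19, 30, 49

49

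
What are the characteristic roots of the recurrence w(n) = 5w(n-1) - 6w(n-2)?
Substitute w(n) = rⁿ and divide through by rⁿ⁻²: r² - 5r + 6 = 0
Factor: (r - 2)(r - 3) = 0, so r = 2, 3.
General solution: w(n) = A·2ⁿ + B·3ⁿ

Characteristic: r² - 5r + 6 = 0, Roots: r = 2, 3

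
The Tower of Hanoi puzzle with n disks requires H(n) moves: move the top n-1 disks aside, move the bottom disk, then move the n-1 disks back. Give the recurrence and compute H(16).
Moving n disks = move the top n-1 disks aside (H(n-1) moves) + move the largest disk (1 move) + move the n-1 disks back on top (H(n-1) moves), so H(n) = 2H(n-1) + 1, with H(1) = 1 (a single disk takes one move).
First terms: 1, 3, 7, 15, 31, 63, … — each is one less than a power of 2. Indeed H(n) + 1 = 2(H(n-1) + 1) with H(1) + 1 = 2, so H(n) + 1 = 2ⁿ and H(n) = 2ⁿ - 1.
Hence H(16) = 2^16 - 1 = 65536 - 1 = 65535.

H(n) = 2H(n-1) + 1, H(1) = 1; H(16) = 65535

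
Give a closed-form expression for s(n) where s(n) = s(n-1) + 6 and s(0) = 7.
Recurrence: s(n) = s(n-1) + 6, initial: s(0) = 7.
Each step adds 6, so s(n) = s(0) + 6n = 6n + 7.

s(n) = 6n + 7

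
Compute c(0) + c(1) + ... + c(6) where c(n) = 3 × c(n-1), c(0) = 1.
Computing the sequence terms: 1, 3, 9, 27, 81, 243, 729
Adding these values together:

1093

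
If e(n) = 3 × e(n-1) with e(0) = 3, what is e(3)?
Computing step by step:
e(0) = 3
e(1) = 3 × 3 = 9
e(2) = 3 × 9 = 27
e(3) = 3 × 27 = 81

81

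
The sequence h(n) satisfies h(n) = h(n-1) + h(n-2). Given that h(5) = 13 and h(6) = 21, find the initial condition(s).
Work backwards using h(k) = h(k+2) - h(k+1):
h(4) = h(6) - h(5) = 21 - 13 = 8
h(3) = h(5) - h(4) = 13 - 8 = 5
h(2) = h(4) - h(3) = 8 - 5 = 3
h(1) = h(3) - h(2) = 5 - 3 = 2
h(0) = h(2) - h(1) = 3 - 2 = 1

h(0) = 1, h(1) = 2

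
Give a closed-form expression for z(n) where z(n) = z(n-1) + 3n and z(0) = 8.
Recurrence: z(n) = z(n-1) + 3n, initial: z(0) = 8.
Telescoping: z(n) = z(0) + 3·Σᵢ₌₁ⁿ i = 8 + 3·n(n+1)/2.

z(n) = 3·n(n+1)/2 + 8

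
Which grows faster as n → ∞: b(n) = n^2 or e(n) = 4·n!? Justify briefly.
Comparing growth rates:
Growth-rate hierarchy: log n ≺ any polynomial ≺ any exponential cⁿ (c>1) ≺ n! ≺ nⁿ.
factorial dominates polynomial degree 2 asymptotically.

e(n) grows faster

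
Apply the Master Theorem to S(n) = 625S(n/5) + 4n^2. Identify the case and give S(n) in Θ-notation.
Master Theorem template: S(n) = a·S(n/b) + f(n).
Here: a=625, b=5, f(n)=4n^2
Compute log_b(a) = log_5(625) = 4.
f(n) = 4n^2 = O(n^(4-ε)) with ε = 2. Case 1: S(n) = Θ(n^log_b(a)) = Θ(n^4).

Case 1: S(n) = Θ(n^4)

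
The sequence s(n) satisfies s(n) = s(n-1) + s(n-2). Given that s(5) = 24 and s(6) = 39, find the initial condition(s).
Work backwards using s(k) = s(k+2) - s(k+1):
s(4) = s(6) - s(5) = 39 - 24 = 15
s(3) = s(5) - s(4) = 24 - 15 = 9
s(2) = s(4) - s(3) = 15 - 9 = 6
s(1) = s(3) - s(2) = 9 - 6 = 3
s(0) = s(2) - s(1) = 6 - 3 = 3

s(0) = 3, s(1) = 3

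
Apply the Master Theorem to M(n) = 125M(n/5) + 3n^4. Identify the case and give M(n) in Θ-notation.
Master Theorem template: M(n) = a·M(n/b) + f(n).
Here: a=125, b=5, f(n)=3n^4
Compute log_b(a) = log_5(125) = 3.
f(n) = 3n^4 = Ω(n^(3+ε)) with ε = 1, and the regularity condition holds (a·f(n/b) = (a/b^4)·f(n) with a/b^4 = 5^-1 < 1). Case 3: M(n) = Θ(f(n)) = Θ(n^4).

Case 3: M(n) = Θ(n^4)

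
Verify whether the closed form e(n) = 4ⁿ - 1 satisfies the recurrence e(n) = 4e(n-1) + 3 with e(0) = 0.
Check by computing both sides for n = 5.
From the recurrence with e(0) = 0:
  e(0) = 0, e(1) = 3, e(2) = 15, e(3) = 63, e(4) = 255, e(5) = 1023
  so the recurrence gives e(5) = 1023.
From the proposed closed form e(n) = 4ⁿ - 1:
  e(5) = 1023.
Both sides give 1023 at n = 5, and the initial condition(s) match, so the closed form is consistent.

Yes, the closed form is correct.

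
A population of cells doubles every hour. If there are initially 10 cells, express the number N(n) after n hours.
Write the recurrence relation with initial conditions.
Each hour multiplies the count by 2, so the count after n hours depends only on the count after n-1 hours: N(n) = 2 × N(n-1). The starting count gives N(0) = 10.
Unrolling n times gives the closed form N(n) = 10 × 2ⁿ.

N(n) = 2 × N(n-1), N(0) = 10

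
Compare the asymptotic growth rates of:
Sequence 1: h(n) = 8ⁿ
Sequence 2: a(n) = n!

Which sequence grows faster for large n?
Comparing growth rates:
Growth-rate hierarchy: log n ≺ any polynomial ≺ any exponential cⁿ (c>1) ≺ n! ≺ nⁿ.
factorial dominates exponential base 8 asymptotically.

a(n) grows faster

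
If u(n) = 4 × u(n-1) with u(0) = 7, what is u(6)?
Computing step by step:
u(0) = 7
u(1) = 4 × 7 = 28
u(2) = 4 × 28 = 112
u(3) = 4 × 112 = 448
u(4) = 4 × 448 = 1792
u(5) = 4 × 1792 = 7168
u(6) = 4 × 7168 = 28672

28672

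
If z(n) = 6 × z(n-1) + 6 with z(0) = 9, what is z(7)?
Computing step by step:
z(0) = 9
z(1) = 6 × 9 + 6 = 60
z(2) = 6 × 60 + 6 = 366
z(3) = 6 × 366 + 6 = 2202
z(4) = 6 × 2202 + 6 = 13218
z(5) = 6 × 13218 + 6 = 79314
z(6) = 6 × 79314 + 6 = 475890
z(7) = 6 × 475890 + 6 = 2855346

2855346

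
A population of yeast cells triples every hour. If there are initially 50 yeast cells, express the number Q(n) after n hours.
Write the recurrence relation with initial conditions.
Each hour multiplies the count by 3, so the count after n hours depends only on the count after n-1 hours: Q(n) = 3 × Q(n-1). The starting count gives Q(0) = 50.
Unrolling n times gives the closed form Q(n) = 50 × 3ⁿ.

Q(n) = 3 × Q(n-1), Q(0) = 50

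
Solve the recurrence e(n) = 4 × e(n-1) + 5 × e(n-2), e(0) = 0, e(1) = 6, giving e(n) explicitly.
Recurrence: e(n) = 4 × e(n-1) + 5 × e(n-2), initial: e(0) = 0, e(1) = 6.
Characteristic equation: r² - 4r - 5 = 0, which factors as (r - 5)(r + 1) = 0, so r = 5, -1. General solution e(n) = A·5ⁿ + B·(-1)ⁿ. From e(0) = 0: A + B = 0. From e(1) = 6: 5A - 1B = 6. Solving gives A = 1, B = -1.

e(n) = 5ⁿ - (-1)ⁿ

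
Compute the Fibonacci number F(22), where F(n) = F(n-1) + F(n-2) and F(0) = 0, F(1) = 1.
Computing the sequence terms:
0, 1, 1, 2, 3, 5, 8, 13, 21, 34, 55, 89, 144, 233, 377, 610, 987, 1597, 2584, 4181, 6765, 10946, 17711

17711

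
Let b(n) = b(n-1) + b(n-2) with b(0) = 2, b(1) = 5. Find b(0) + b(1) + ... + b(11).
Computing the sequence terms: 2, 5, 7, 12, 19, 31, 50, 81, 131, 212, 343, 555
Adding these values together:

1448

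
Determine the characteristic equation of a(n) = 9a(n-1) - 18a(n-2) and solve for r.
Substitute a(n) = rⁿ and divide through by rⁿ⁻²: r² - 9r + 18 = 0
Factor: (r - 3)(r - 6) = 0, so r = 3, 6.
General solution: a(n) = A·3ⁿ + B·6ⁿ

Characteristic: r² - 9r + 18 = 0, Roots: r = 3, 6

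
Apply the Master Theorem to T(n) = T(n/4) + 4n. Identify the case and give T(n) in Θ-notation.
Master Theorem template: T(n) = a·T(n/b) + f(n).
Here: a=1, b=4, f(n)=4n
Compute log_b(a) = log_4(1) = 0.
f(n) = 4n = Ω(n^(0+ε)) with ε = 1, and the regularity condition holds (a·f(n/b) = (a/b^1)·f(n) with a/b^1 = 4^-1 < 1). Case 3: T(n) = Θ(f(n)) = Θ(n).

Case 3: T(n) = Θ(n)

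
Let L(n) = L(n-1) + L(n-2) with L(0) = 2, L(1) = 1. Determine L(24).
Computing the sequence terms:
2, 1, 3, 4, 7, 11, 18, 29, 47, 76, 123, 199, 322, 521, 843, 1364, 2207, 3571, 5778, 9349, 15127, 24476, 39603, 64079, 103682

103682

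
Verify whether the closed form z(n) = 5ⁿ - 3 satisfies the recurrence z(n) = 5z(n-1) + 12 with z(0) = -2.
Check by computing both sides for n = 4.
From the recurrence with z(0) = -2:
  z(0) = -2, z(1) = 2, z(2) = 22, z(3) = 122, z(4) = 622
  so the recurrence gives z(4) = 622.
From the proposed closed form z(n) = 5ⁿ - 3:
  z(4) = 622.
Both sides give 622 at n = 4, and the initial condition(s) match, so the closed form is consistent.

Yes, the closed form is correct.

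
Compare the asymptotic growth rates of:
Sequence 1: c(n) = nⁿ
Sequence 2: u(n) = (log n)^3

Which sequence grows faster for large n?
Comparing growth rates:
Growth-rate hierarchy: log n ≺ any polynomial ≺ any exponential cⁿ (c>1) ≺ n! ≺ nⁿ.
super-exponential nⁿ dominates polylogarithmic (log n)^3 asymptotically.

c(n) grows faster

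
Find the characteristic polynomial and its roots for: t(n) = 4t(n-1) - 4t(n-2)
Substitute t(n) = rⁿ and divide through by rⁿ⁻²: r² - 4r + 4 = 0
Factor: (r - 2)² = 0, so r = 2 (double root).
General solution: t(n) = (A + Bn)·2ⁿ

Characteristic: r² - 4r + 4 = 0, Roots: r = 2 (double root)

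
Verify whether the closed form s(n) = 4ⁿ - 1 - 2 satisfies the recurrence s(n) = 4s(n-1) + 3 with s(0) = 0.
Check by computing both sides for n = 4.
From the recurrence with s(0) = 0:
  s(0) = 0, s(1) = 3, s(2) = 15, s(3) = 63, s(4) = 255
  so the recurrence gives s(4) = 255.
From the proposed closed form s(n) = 4ⁿ - 1 - 2:
  s(4) = 253.
The recurrence gives 255 but the closed form gives 253, so the closed form does not satisfy the recurrence.

No, the closed form is incorrect.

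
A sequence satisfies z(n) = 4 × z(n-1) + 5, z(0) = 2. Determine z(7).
Computing step by step:
z(0) = 2
z(1) = 4 × 2 + 5 = 13
z(2) = 4 × 13 + 5 = 57
z(3) = 4 × 57 + 5 = 233
z(4) = 4 × 233 + 5 = 937
z(5) = 4 × 937 + 5 = 3753
z(6) = 4 × 3753 + 5 = 15017
z(7) = 4 × 15017 + 5 = 60073

60073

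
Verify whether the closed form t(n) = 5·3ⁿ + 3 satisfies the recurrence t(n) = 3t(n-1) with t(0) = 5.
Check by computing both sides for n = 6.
From the recurrence with t(0) = 5:
  t(0) = 5, t(1) = 15, t(2) = 45, t(3) = 135, t(4) = 405, t(5) = 1215, t(6) = 3645
  so the recurrence gives t(6) = 3645.
From the proposed closed form t(n) = 5·3ⁿ + 3:
  t(6) = 3648.
The recurrence gives 3645 but the closed form gives 3648, so the closed form does not satisfy the recurrence.

No, the closed form is incorrect.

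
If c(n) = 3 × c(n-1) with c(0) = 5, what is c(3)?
Computing step by step:
c(0) = 5
c(1) = 3 × 5 = 15
c(2) = 3 × 15 = 45
c(3) = 3 × 45 = 135

135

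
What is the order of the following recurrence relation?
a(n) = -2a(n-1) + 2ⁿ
The order is the largest lag k for which a(n-k) appears. Here the deepest term is a(n-1) (the 2ⁿ term is non-homogeneous and does not affect the order), so the order is 1.

Order 1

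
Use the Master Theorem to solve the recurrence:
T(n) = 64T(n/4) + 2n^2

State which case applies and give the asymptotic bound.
Master Theorem template: T(n) = a·T(n/b) + f(n).
Here: a=64, b=4, f(n)=2n^2
Compute log_b(a) = log_4(64) = 3.
f(n) = 2n^2 = O(n^(3-ε)) with ε = 1. Case 1: T(n) = Θ(n^log_b(a)) = Θ(n^3).

Case 1: T(n) = Θ(n^3)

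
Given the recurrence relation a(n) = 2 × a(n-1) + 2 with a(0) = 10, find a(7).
Computing step by step:
a(0) = 10
a(1) = 2 × 10 + 2 = 22
a(2) = 2 × 22 + 2 = 46
a(3) = 2 × 46 + 2 = 94
a(4) = 2 × 94 + 2 = 190
a(5) = 2 × 190 + 2 = 382
a(6) = 2 × 382 + 2 = 766
a(7) = 2 × 766 + 2 = 1534

1534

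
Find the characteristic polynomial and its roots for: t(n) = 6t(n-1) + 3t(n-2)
Substitute t(n) = rⁿ and divide through by rⁿ⁻²: r² - 6r - 3 = 0
Discriminant: 6² + 4·3 = 48, not a perfect square, so by the quadratic formula r = (6 ± √48)/2.
General solution: t(n) = A·r₁ⁿ + B·r₂ⁿ where r₁,r₂ = (6 ± √48)/2

Characteristic: r² - 6r - 3 = 0, Roots: r = (6 ± √48)/2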